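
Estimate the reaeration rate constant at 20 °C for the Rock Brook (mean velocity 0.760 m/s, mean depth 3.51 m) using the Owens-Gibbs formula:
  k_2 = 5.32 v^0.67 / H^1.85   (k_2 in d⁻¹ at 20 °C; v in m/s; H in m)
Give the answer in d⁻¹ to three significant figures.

k_2 = 5.32 × 0.760^0.67 / 3.51^1.85 = 5.32 × 0.8320 / 10.21 = 0.4337 d⁻¹.

k_2 ≈ 0.434 d⁻¹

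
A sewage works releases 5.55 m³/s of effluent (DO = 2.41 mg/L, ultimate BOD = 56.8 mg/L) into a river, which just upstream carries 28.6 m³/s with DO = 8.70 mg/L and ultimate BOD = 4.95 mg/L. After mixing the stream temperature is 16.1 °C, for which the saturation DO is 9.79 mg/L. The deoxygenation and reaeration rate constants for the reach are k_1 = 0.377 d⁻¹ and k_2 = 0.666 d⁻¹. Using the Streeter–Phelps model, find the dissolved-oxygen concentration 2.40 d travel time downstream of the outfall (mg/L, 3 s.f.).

Mixed DO = (28.6×8.70 + 5.55×2.41)/(28.6+5.55) = 262.2/34.15 = 7.678 mg/L.
Mixed L₀ = (28.6×4.95 + 5.55×56.8)/(34.15) = 456.8/34.15 = 13.38 mg/L.
Initial deficit D₀ = C_s − DO₀ = 9.79 − 7.678 = 2.112 mg/L.
D(2.40) = [0.377×13.38/(0.666−0.377)](e^(−0.377×2.40) − e^(−0.666×2.40)) + 2.112 e^(−0.666×2.40)
= 17.45 × (0.4046 − 0.2022) + 2.112 × 0.2022 = 3.959 mg/L.
DO = 9.79 − 3.959 = 5.831 mg/L.

DO ≈ 5.83 mg/L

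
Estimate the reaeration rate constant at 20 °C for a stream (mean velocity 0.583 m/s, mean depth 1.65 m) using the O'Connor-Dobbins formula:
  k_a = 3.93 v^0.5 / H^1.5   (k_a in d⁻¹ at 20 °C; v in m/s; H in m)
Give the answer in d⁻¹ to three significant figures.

k_a = 3.93 × 0.583^0.5 / 1.65^1.5 = 3.93 × 0.7635 / 2.119 = 1.416 d⁻¹.

k_a ≈ 1.42 d⁻¹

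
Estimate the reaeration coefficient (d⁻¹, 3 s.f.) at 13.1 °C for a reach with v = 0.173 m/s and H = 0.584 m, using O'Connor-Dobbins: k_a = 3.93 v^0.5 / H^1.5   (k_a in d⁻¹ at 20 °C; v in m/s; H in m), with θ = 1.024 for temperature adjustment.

k_a ≈ 3.11 d⁻¹

k_a(20) = 3.93 × 0.173^0.5 / 0.584^1.5 = 3.93 × 0.4159 / 0.4463 = 3.663 d⁻¹.
k_a(13.1) = 3.663 × 1.024^(13.1−20) = 3.663 × 0.8490 = 3.110 d⁻¹.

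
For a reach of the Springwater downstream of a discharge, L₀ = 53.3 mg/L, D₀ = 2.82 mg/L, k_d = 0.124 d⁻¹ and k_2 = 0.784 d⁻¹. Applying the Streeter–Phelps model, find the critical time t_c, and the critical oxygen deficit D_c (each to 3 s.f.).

t_c = [1/(k_2−k_d)] ln[(k_2/k_d)(1 − D₀(k_2−k_d)/(k_d L₀))]
= [1/(0.784−0.124)] ln[(0.784/0.124)(1 − 2.82×0.6600/(0.124×53.3))]
= (1/0.6600) ln[6.323 × 0.7184] = 1.515 × ln(4.542) = 1.515 × 1.513 = 2.293 d.
D_c = (k_d/k_2) L₀ e^(−k_d t_c) = (0.124/0.784) × 53.3 × e^(−0.124×2.293) = 0.1582 × 53.3 × 0.7525 = 6.344 mg/L.

t_c ≈ 2.29 d; D_c ≈ 6.34 mg/L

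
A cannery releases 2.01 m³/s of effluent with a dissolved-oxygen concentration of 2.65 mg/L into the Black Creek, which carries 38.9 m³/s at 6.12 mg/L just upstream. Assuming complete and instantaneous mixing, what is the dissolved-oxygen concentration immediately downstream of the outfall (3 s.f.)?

Flow-weighted mixing: C = (Q_r C_r + Q_w C_w)/(Q_r + Q_w)
= (38.9×6.12 + 2.01×2.65)/(38.9 + 2.01) = 243.4/40.91 = 5.950 mg/L.

5.95 mg/L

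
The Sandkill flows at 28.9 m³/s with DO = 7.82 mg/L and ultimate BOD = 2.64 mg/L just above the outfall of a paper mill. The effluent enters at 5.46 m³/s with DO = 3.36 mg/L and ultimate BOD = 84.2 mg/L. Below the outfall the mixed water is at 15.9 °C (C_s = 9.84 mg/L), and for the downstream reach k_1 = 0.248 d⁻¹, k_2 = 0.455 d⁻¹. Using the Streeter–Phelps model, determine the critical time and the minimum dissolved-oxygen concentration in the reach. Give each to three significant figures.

Mixed DO = (28.9×7.82 + 5.46×3.36)/(28.9+5.46) = 244.3/34.36 = 7.111 mg/L.
Mixed L₀ = (28.9×2.64 + 5.46×84.2)/(34.36) = 536.0/34.36 = 15.60 mg/L.
Initial deficit D₀ = C_s − DO₀ = 9.84 − 7.111 = 2.729 mg/L.
t_c = (1/0.2070) ln[(0.455/0.248)(1 − 2.729×0.2070/(0.248×15.60))] = 4.831 × ln(1.567) = 2.169 d.
D_c = (0.248/0.455) × 15.60 × e^(−0.248×2.169) = 0.5451 × 15.60 × 0.5839 = 4.965 mg/L.
Minimum DO = 9.84 − 4.965 = 4.875 mg/L.

t_c ≈ 2.17 d; minimum DO ≈ 4.87 mg/L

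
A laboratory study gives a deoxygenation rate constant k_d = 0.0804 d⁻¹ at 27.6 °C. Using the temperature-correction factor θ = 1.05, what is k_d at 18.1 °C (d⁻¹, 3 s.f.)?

k_d ≈ 0.0506 d⁻¹

k_d(T₂) = k_d(T₁) · θ^(T₂−T₁) = 0.0804 × 1.05^(18.1−27.6)
= 0.0804 × 1.05^-9.50 = 0.0804 × 0.6291 = 0.05058 d⁻¹.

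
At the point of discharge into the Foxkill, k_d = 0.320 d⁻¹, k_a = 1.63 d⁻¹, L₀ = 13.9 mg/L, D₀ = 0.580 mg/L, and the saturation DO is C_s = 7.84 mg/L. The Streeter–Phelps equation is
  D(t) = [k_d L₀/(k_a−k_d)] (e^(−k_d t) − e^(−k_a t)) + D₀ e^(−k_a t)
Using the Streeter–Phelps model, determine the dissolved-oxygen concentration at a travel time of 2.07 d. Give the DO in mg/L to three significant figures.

DO ≈ 6.19 mg/L

k_d L₀/(k_a−k_d) = 0.320×13.9/(1.63−0.320) = 4.448/1.310 = 3.395 mg/L.
e^(−k_d t) = e^(−0.320×2.070) = 0.5156; e^(−k_a t) = e^(−1.63×2.070) = 0.03425.
D = 3.395 × (0.5156 − 0.03425) + 0.580 × 0.03425 = 1.634 + 0.01986 = 1.654 mg/L.
DO = C_s − D = 7.84 − 1.654 = 6.186 mg/L.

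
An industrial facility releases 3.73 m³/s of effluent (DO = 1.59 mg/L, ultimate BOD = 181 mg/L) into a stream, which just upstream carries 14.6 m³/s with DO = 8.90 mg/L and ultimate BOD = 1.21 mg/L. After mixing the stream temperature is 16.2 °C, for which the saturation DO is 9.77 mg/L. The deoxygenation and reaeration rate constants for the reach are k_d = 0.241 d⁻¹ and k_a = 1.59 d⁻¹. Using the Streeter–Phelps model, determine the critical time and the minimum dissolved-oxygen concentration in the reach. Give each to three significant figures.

Mixed DO = (14.6×8.90 + 3.73×1.59)/(14.6+3.73) = 135.9/18.33 = 7.412 mg/L.
Mixed L₀ = (14.6×1.21 + 3.73×181)/(18.33) = 692.8/18.33 = 37.80 mg/L.
Initial deficit D₀ = C_s − DO₀ = 9.77 − 7.412 = 2.358 mg/L.
t_c = (1/1.349) ln[(1.59/0.241)(1 − 2.358×1.349/(0.241×37.80))] = 0.7413 × ln(4.294) = 1.080 d.
D_c = (0.241/1.59) × 37.80 × e^(−0.241×1.080) = 0.1516 × 37.80 × 0.7708 = 4.416 mg/L.
Minimum DO = 9.77 − 4.416 = 5.354 mg/L.

t_c ≈ 1.08 d; minimum DO ≈ 5.35 mg/L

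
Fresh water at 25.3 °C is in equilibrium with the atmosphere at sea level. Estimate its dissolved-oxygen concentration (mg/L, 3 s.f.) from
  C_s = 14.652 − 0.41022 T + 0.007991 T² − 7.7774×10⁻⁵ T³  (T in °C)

C_s ≈ 8.13 mg/L

C_s = 14.652 − 0.41022×25.3 + 0.007991×25.3² − 7.7774×10⁻⁵×25.3³ = 8.129 mg/L.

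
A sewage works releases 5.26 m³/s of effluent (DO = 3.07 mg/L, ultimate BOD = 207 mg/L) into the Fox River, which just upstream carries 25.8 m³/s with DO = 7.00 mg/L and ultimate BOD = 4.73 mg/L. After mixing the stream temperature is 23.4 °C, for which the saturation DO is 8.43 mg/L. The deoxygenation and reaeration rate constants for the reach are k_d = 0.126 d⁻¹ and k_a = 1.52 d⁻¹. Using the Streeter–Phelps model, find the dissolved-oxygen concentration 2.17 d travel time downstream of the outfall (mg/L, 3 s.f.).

Mixed DO = (25.8×7.00 + 5.26×3.07)/(25.8+5.26) = 196.7/31.06 = 6.334 mg/L.
Mixed L₀ = (25.8×4.73 + 5.26×207)/(31.06) = 1211/31.06 = 38.98 mg/L.
Initial deficit D₀ = C_s − DO₀ = 8.43 − 6.334 = 2.096 mg/L.
D(2.17) = [0.126×38.98/(1.52−0.126)](e^(−0.126×2.17) − e^(−1.52×2.17)) + 2.096 e^(−1.52×2.17)
= 3.524 × (0.7608 − 0.03694) + 2.096 × 0.03694 = 2.628 mg/L.
DO = 8.43 − 2.628 = 5.802 mg/L.

DO ≈ 5.80 mg/L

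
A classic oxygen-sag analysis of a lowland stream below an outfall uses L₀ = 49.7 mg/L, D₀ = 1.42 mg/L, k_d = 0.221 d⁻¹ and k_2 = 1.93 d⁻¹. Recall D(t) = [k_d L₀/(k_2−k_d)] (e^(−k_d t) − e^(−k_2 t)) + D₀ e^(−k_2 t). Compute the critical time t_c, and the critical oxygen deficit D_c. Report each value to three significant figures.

At the critical point dD/dt = 0, so k_d L₀ e^(−k_d t) = k_2 D. Substituting D(t) from the Streeter–Phelps equation and solving for t gives
t_c = ln[(k_2/k_d)(1 − D₀(k_2−k_d)/(k_d L₀))] / (k_2−k_d).
Here k_2−k_d = 1.709 d⁻¹ and 1 − D₀(k_2−k_d)/(k_d L₀) = 1 − 1.42×1.709/(0.221×49.7) = 0.7791, so
t_c = ln(8.733 × 0.7791) / 1.709 = 1.917 / 1.709 = 1.122 d.
D_c = (k_d/k_2) L₀ e^(−k_d t_c) = (0.221/1.93) × 49.7 × e^(−0.221×1.122) = 0.1145 × 49.7 × 0.7804 = 4.441 mg/L.

t_c ≈ 1.12 d; D_c ≈ 4.44 mg/L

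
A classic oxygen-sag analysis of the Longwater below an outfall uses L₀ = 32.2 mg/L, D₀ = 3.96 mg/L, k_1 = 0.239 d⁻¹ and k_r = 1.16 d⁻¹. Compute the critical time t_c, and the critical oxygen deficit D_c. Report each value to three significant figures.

At the critical point dD/dt = 0, so k_1 L₀ e^(−k_1 t) = k_r D. Substituting D(t) from the Streeter–Phelps equation and solving for t gives
t_c = ln[(k_r/k_1)(1 − D₀(k_r−k_1)/(k_1 L₀))] / (k_r−k_1).
Here k_r−k_1 = 0.9210 d⁻¹ and 1 − D₀(k_r−k_1)/(k_1 L₀) = 1 − 3.96×0.9210/(0.239×32.2) = 0.5261, so
t_c = ln(4.854 × 0.5261) / 0.9210 = 0.9374 / 0.9210 = 1.018 d.
D_c = (k_1/k_r) L₀ e^(−k_1 t_c) = (0.239/1.16) × 32.2 × e^(−0.239×1.018) = 0.2060 × 32.2 × 0.7841 = 5.202 mg/L.

t_c ≈ 1.02 d; D_c ≈ 5.20 mg/L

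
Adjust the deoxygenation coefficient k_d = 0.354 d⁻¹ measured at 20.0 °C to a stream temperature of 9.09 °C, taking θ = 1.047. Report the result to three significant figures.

k_d ≈ 0.214 d⁻¹

k_d(T₂) = k_d(T₁) · θ^(T₂−T₁) = 0.354 × 1.047^(9.09−20.0)
= 0.354 × 1.047^-10.9 = 0.354 × 0.6059 = 0.2145 d⁻¹.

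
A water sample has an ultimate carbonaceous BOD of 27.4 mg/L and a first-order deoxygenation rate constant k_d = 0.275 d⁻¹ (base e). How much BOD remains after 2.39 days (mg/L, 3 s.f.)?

L_t = L₀ e^(−k_d t) = 27.4 × e^(−0.275×2.39) = 27.4 × 0.5183 = 14.20 mg/L.

L ≈ 14.2 mg/L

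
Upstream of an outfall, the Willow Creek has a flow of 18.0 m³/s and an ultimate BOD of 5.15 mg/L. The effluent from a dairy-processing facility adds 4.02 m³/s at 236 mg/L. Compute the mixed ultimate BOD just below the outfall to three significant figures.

Flow-weighted mixing: C = (Q_r C_r + Q_w C_w)/(Q_r + Q_w)
= (18.0×5.15 + 4.02×236)/(18.0 + 4.02) = 1041/22.02 = 47.29 mg/L.

47.3 mg/L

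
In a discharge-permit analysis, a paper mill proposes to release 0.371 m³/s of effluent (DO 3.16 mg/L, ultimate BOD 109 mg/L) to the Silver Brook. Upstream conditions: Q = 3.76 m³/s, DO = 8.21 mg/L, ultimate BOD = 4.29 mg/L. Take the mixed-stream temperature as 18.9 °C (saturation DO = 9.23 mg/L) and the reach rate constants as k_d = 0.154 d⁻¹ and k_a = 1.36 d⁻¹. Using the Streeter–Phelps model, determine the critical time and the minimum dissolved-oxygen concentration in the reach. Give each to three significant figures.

Mixed DO = (3.76×8.21 + 0.371×3.16)/(3.76+0.371) = 32.04/4.131 = 7.756 mg/L.
Mixed L₀ = (3.76×4.29 + 0.371×109)/(4.131) = 56.57/4.131 = 13.69 mg/L.
Initial deficit D₀ = C_s − DO₀ = 9.23 − 7.756 = 1.474 mg/L.
t_c = (1/1.206) ln[(1.36/0.154)(1 − 1.474×1.206/(0.154×13.69))] = 0.8292 × ln(1.389) = 0.2727 d.
D_c = (0.154/1.36) × 13.69 × e^(−0.154×0.2727) = 0.1132 × 13.69 × 0.9589 = 1.487 mg/L.
Minimum DO = 9.23 − 1.487 = 7.743 mg/L.

t_c ≈ 0.273 d; minimum DO ≈ 7.74 mg/L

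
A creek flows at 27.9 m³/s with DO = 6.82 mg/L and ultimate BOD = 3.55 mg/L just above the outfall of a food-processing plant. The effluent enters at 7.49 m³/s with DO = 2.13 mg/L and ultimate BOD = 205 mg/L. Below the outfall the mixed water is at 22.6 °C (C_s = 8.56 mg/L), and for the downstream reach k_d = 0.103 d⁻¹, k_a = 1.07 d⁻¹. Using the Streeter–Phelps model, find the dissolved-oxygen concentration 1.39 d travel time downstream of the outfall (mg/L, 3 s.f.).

DO ≈ 4.79 mg/L

Mixed DO = (27.9×6.82 + 7.49×2.13)/(27.9+7.49) = 206.2/35.39 = 5.827 mg/L.
Mixed L₀ = (27.9×3.55 + 7.49×205)/(35.39) = 1634/35.39 = 46.19 mg/L.
Initial deficit D₀ = C_s − DO₀ = 8.56 − 5.827 = 2.733 mg/L.
D(1.39) = [0.103×46.19/(1.07−0.103)](e^(−0.103×1.39) − e^(−1.07×1.39)) + 2.733 e^(−1.07×1.39)
= 4.919 × (0.8666 − 0.2260) + 2.733 × 0.2260 = 3.769 mg/L.
DO = 8.56 − 3.769 = 4.791 mg/L.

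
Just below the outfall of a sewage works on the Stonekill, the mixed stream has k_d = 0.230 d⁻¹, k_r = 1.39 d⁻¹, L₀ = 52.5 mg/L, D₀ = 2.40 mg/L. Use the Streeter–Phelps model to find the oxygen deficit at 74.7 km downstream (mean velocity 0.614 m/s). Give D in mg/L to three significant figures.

D ≈ 6.40 mg/L

Travel time t = x/v = 74.7 km / (0.614 m/s) = 74700 m / 0.614 m/s = 121700 s = 1.408 d.
k_d L₀/(k_r−k_d) = 0.230×52.5/(1.39−0.230) = 12.08/1.160 = 10.41 mg/L.
e^(−k_d t) = e^(−0.230×1.408) = 0.7233; e^(−k_r t) = e^(−1.39×1.408) = 0.1412.
D = 10.41 × (0.7233 − 0.1412) + 2.40 × 0.1412 = 6.059 + 0.3390 = 6.398 mg/L.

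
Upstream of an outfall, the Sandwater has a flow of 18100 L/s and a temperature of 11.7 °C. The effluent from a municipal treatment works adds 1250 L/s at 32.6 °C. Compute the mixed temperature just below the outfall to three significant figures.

Flow-weighted mixing: C = (Q_r C_r + Q_w C_w)/(Q_r + Q_w)
= (18100×11.7 + 1250×32.6)/(18100 + 1250) = 252500/19350 = 13.05 °C.

13.1 °C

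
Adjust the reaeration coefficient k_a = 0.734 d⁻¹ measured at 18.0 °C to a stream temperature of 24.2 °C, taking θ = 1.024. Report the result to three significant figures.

k_a ≈ 0.850 d⁻¹

k_a(T₂) = k_a(T₁) · θ^(T₂−T₁) = 0.734 × 1.024^(24.2−18.0)
= 0.734 × 1.024^6.20 = 0.734 × 1.158 = 0.8503 d⁻¹.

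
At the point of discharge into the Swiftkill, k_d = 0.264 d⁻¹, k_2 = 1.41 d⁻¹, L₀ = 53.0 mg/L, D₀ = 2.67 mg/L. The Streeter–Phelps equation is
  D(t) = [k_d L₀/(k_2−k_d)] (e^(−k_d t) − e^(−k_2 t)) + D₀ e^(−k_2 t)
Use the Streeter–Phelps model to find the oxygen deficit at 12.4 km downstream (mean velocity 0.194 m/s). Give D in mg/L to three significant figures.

D ≈ 6.68 mg/L

Travel time t = x/v = 12.4 km / (0.194 m/s) = 12400 m / 0.194 m/s = 63920 s = 0.7398 d.
k_d L₀/(k_2−k_d) = 0.264×53.0/(1.41−0.264) = 13.99/1.146 = 12.21 mg/L.
e^(−k_d t) = e^(−0.264×0.7398) = 0.8226; e^(−k_2 t) = e^(−1.41×0.7398) = 0.3524.
D = 12.21 × (0.8226 − 0.3524) + 2.67 × 0.3524 = 5.741 + 0.9408 = 6.682 mg/L.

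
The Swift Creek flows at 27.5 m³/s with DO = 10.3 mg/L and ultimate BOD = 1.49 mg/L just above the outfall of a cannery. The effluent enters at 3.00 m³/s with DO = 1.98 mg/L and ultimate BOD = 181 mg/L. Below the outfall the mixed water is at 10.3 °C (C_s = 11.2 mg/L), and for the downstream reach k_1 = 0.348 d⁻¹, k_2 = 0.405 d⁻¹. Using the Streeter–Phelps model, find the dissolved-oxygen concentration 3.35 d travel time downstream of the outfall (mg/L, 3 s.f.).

DO ≈ 4.42 mg/L

Mixed DO = (27.5×10.3 + 3.00×1.98)/(27.5+3.00) = 289.2/30.50 = 9.482 mg/L.
Mixed L₀ = (27.5×1.49 + 3.00×181)/(30.50) = 584.0/30.50 = 19.15 mg/L.
Initial deficit D₀ = C_s − DO₀ = 11.2 − 9.482 = 1.718 mg/L.
D(3.35) = [0.348×19.15/(0.405−0.348)](e^(−0.348×3.35) − e^(−0.405×3.35)) + 1.718 e^(−0.405×3.35)
= 116.9 × (0.3117 − 0.2575) + 1.718 × 0.2575 = 6.776 mg/L.
DO = 11.2 − 6.776 = 4.424 mg/L.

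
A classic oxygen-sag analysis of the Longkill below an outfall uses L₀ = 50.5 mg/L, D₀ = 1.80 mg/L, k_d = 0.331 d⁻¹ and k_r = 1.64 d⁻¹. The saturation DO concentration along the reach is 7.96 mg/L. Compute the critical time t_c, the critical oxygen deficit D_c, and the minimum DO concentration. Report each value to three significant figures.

At the critical point dD/dt = 0, so k_d L₀ e^(−k_d t) = k_r D. Substituting D(t) from the Streeter–Phelps equation and solving for t gives
t_c = ln[(k_r/k_d)(1 − D₀(k_r−k_d)/(k_d L₀))] / (k_r−k_d).
Here k_r−k_d = 1.309 d⁻¹ and 1 − D₀(k_r−k_d)/(k_d L₀) = 1 − 1.80×1.309/(0.331×50.5) = 0.8590, so
t_c = ln(4.955 × 0.8590) / 1.309 = 1.448 / 1.309 = 1.106 d.
L(t_c) = L₀ e^(−k_d t_c) = 50.5 × 0.6933 = 35.01 mg/L, and at the critical point k_r D_c = k_d L, so D_c = (0.331/1.64) × 35.01 = 7.067 mg/L.
Minimum DO = C_s − D_c = 7.96 − 7.067 = 0.8933 mg/L.

t_c ≈ 1.11 d; D_c ≈ 7.07 mg/L; min DO ≈ 0.893 mg/L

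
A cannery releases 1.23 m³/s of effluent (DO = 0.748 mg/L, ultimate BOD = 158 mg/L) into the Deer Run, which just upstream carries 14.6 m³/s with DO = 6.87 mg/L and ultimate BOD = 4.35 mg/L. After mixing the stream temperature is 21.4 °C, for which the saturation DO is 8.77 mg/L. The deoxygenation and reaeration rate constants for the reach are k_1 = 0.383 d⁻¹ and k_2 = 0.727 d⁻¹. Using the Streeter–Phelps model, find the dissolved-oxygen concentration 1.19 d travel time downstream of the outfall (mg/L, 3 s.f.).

DO ≈ 3.91 mg/L

Mixed DO = (14.6×6.87 + 1.23×0.748)/(14.6+1.23) = 101.2/15.83 = 6.394 mg/L.
Mixed L₀ = (14.6×4.35 + 1.23×158)/(15.83) = 257.9/15.83 = 16.29 mg/L.
Initial deficit D₀ = C_s − DO₀ = 8.77 − 6.394 = 2.376 mg/L.
D(1.19) = [0.383×16.29/(0.727−0.383)](e^(−0.383×1.19) − e^(−0.727×1.19)) + 2.376 e^(−0.727×1.19)
= 18.14 × (0.6340 − 0.4210) + 2.376 × 0.4210 = 4.862 mg/L.
DO = 8.77 − 4.862 = 3.908 mg/L.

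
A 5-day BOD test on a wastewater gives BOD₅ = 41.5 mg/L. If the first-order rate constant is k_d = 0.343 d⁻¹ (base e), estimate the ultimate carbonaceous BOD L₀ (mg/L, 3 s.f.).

L₀ ≈ 50.6 mg/L

BOD₅ = L₀(1 − e^(−5k_d)) ⇒ L₀ = BOD₅ / (1 − e^(−5×0.343))
= 41.5 / (1 − 0.1800) = 41.5 / 0.8200 = 50.61 mg/L.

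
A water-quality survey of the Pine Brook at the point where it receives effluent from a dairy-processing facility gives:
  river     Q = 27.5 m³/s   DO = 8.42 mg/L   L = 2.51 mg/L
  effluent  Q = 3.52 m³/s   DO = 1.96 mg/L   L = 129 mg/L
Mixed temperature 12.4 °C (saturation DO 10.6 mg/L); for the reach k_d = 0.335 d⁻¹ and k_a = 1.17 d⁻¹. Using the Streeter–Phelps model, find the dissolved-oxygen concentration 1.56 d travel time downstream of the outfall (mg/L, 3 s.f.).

Mixed DO = (27.5×8.42 + 3.52×1.96)/(27.5+3.52) = 238.4/31.02 = 7.687 mg/L.
Mixed L₀ = (27.5×2.51 + 3.52×129)/(31.02) = 523.1/31.02 = 16.86 mg/L.
Initial deficit D₀ = C_s − DO₀ = 10.6 − 7.687 = 2.913 mg/L.
D(1.56) = [0.335×16.86/(1.17−0.335)](e^(−0.335×1.56) − e^(−1.17×1.56)) + 2.913 e^(−1.17×1.56)
= 6.766 × (0.5930 − 0.1612) + 2.913 × 0.1612 = 3.391 mg/L.
DO = 10.6 − 3.391 = 7.209 mg/L.

DO ≈ 7.21 mg/L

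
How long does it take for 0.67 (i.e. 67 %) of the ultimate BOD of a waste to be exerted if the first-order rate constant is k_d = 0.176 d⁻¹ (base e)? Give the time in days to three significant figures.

y/L₀ = 1 − e^(−k_d t) = 0.67 ⇒ e^(−k_d t) = 0.330
t = −ln(0.330) / 0.176 = 1.109 / 0.176 = 6.299 d.

t ≈ 6.30 d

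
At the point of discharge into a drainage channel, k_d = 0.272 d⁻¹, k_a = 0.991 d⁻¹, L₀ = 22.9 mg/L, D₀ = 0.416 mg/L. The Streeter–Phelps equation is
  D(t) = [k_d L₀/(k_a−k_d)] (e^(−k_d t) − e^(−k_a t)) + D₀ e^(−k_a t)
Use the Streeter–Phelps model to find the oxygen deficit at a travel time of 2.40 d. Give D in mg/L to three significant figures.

k_d L₀/(k_a−k_d) = 0.272×22.9/(0.991−0.272) = 6.229/0.7190 = 8.663 mg/L.
e^(−k_d t) = e^(−0.272×2.400) = 0.5206; e^(−k_a t) = e^(−0.991×2.400) = 0.09270.
D = 8.663 × (0.5206 − 0.09270) + 0.416 × 0.09270 = 3.707 + 0.03856 = 3.745 mg/L.

D ≈ 3.75 mg/L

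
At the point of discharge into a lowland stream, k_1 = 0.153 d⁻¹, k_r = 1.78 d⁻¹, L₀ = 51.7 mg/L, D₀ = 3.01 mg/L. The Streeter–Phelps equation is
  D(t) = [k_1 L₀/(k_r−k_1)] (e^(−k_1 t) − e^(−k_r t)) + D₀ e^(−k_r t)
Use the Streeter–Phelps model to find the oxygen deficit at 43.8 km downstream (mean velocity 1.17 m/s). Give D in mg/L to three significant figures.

D ≈ 3.69 mg/L

Travel time t = x/v = 43.8 km / (1.17 m/s) = 43800 m / 1.17 m/s = 37440 s = 0.4333 d.
k_1 L₀/(k_r−k_1) = 0.153×51.7/(1.78−0.153) = 7.910/1.627 = 4.862 mg/L.
e^(−k_1 t) = e^(−0.153×0.4333) = 0.9359; e^(−k_r t) = e^(−1.78×0.4333) = 0.4624.
D = 4.862 × (0.9359 − 0.4624) + 3.01 × 0.4624 = 2.302 + 1.392 = 3.694 mg/L.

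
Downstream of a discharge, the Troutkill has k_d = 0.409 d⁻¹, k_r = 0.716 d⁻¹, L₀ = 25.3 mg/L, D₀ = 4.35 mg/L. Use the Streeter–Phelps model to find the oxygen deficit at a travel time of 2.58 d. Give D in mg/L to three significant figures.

k_d L₀/(k_r−k_d) = 0.409×25.3/(0.716−0.409) = 10.35/0.3070 = 33.71 mg/L.
e^(−k_d t) = e^(−0.409×2.580) = 0.3481; e^(−k_r t) = e^(−0.716×2.580) = 0.1577.
D = 33.71 × (0.3481 − 0.1577) + 4.35 × 0.1577 = 6.419 + 0.6858 = 7.105 mg/L.

D ≈ 7.11 mg/L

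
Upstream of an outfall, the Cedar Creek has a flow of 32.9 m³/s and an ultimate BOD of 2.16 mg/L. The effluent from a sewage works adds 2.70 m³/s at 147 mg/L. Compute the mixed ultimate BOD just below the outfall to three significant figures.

Flow-weighted mixing: C = (Q_r C_r + Q_w C_w)/(Q_r + Q_w)
= (32.9×2.16 + 2.70×147)/(32.9 + 2.70) = 468.0/35.60 = 13.15 mg/L.

13.1 mg/L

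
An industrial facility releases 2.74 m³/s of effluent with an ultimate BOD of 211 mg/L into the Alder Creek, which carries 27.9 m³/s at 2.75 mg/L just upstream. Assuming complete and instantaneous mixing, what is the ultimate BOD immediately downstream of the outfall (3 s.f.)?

Flow-weighted mixing: C = (Q_r C_r + Q_w C_w)/(Q_r + Q_w)
= (27.9×2.75 + 2.74×211)/(27.9 + 2.74) = 654.9/30.64 = 21.37 mg/L.

21.4 mg/L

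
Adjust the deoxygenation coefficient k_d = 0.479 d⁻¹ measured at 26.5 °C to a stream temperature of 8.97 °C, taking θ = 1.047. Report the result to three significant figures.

k_d ≈ 0.214 d⁻¹

k_d(T₂) = k_d(T₁) · θ^(T₂−T₁) = 0.479 × 1.047^(8.97−26.5)
= 0.479 × 1.047^-17.5 = 0.479 × 0.4470 = 0.2141 d⁻¹.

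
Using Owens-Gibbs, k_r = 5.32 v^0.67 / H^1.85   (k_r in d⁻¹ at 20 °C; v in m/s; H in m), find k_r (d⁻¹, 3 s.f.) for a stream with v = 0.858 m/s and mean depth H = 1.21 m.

k_r ≈ 3.37 d⁻¹

k_r = 5.32 × 0.858^0.67 / 1.21^1.85 = 5.32 × 0.9025 / 1.423 = 3.374 d⁻¹.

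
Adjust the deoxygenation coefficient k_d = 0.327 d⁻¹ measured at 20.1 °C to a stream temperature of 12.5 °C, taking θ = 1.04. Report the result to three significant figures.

k_d(T₂) = k_d(T₁) · θ^(T₂−T₁) = 0.327 × 1.04^(12.5−20.1)
= 0.327 × 1.04^-7.60 = 0.327 × 0.7422 = 0.2427 d⁻¹.

k_d ≈ 0.243 d⁻¹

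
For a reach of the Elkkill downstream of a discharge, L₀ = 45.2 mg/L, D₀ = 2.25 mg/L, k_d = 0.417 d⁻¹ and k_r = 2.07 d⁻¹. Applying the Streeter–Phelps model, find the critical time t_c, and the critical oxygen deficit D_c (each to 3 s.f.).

t_c ≈ 0.836 d; D_c ≈ 6.42 mg/L

At the critical point dD/dt = 0, so k_d L₀ e^(−k_d t) = k_r D. Substituting D(t) from the Streeter–Phelps equation and solving for t gives
t_c = ln[(k_r/k_d)(1 − D₀(k_r−k_d)/(k_d L₀))] / (k_r−k_d).
Here k_r−k_d = 1.653 d⁻¹ and 1 − D₀(k_r−k_d)/(k_d L₀) = 1 − 2.25×1.653/(0.417×45.2) = 0.8027, so
t_c = ln(4.964 × 0.8027) / 1.653 = 1.382 / 1.653 = 0.8363 d.
D_c = (k_d/k_r) L₀ e^(−k_d t_c) = (0.417/2.07) × 45.2 × e^(−0.417×0.8363) = 0.2014 × 45.2 × 0.7056 = 6.425 mg/L.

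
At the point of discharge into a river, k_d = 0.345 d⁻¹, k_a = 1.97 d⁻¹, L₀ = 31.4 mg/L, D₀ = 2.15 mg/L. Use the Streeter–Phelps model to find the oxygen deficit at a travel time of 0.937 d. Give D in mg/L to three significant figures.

k_d L₀/(k_a−k_d) = 0.345×31.4/(1.97−0.345) = 10.83/1.625 = 6.666 mg/L.
e^(−k_d t) = e^(−0.345×0.9370) = 0.7238; e^(−k_a t) = e^(−1.97×0.9370) = 0.1579.
D = 6.666 × (0.7238 − 0.1579) + 2.15 × 0.1579 = 3.773 + 0.3395 = 4.112 mg/L.

D ≈ 4.11 mg/L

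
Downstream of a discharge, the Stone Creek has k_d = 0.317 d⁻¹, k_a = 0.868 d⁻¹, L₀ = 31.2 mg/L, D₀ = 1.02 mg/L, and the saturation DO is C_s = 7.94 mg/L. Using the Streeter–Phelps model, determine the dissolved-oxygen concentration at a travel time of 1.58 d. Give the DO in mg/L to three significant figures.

k_d L₀/(k_a−k_d) = 0.317×31.2/(0.868−0.317) = 9.890/0.5510 = 17.95 mg/L.
e^(−k_d t) = e^(−0.317×1.580) = 0.6060; e^(−k_a t) = e^(−0.868×1.580) = 0.2537.
D = 17.95 × (0.6060 − 0.2537) + 1.02 × 0.2537 = 6.323 + 0.2588 = 6.582 mg/L.
DO = C_s − D = 7.94 − 6.582 = 1.358 mg/L.

DO ≈ 1.36 mg/L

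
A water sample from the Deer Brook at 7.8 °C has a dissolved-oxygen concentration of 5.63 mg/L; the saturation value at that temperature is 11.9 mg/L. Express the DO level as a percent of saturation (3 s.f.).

% saturation = C/C_s × 100 = 5.63/11.9 × 100 = 47.3 %.

47.3 % saturation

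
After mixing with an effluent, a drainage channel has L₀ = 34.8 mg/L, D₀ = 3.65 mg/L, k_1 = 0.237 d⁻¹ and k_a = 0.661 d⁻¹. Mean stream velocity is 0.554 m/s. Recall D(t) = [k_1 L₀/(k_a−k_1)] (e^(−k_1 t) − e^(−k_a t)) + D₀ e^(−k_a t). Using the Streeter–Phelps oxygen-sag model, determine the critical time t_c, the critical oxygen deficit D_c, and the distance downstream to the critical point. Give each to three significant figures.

t_c ≈ 1.93 d; D_c ≈ 7.90 mg/L; x_c ≈ 92.3 km

t_c = [1/(k_a−k_1)] ln[(k_a/k_1)(1 − D₀(k_a−k_1)/(k_1 L₀))]
= [1/(0.661−0.237)] ln[(0.661/0.237)(1 − 3.65×0.4240/(0.237×34.8))]
= (1/0.4240) ln[2.789 × 0.8124] = 2.358 × ln(2.266) = 2.358 × 0.8179 = 1.929 d.
D_c = (k_1/k_a) L₀ e^(−k_1 t_c) = (0.237/0.661) × 34.8 × e^(−0.237×1.929) = 0.3585 × 34.8 × 0.6331 = 7.899 mg/L.
x_c = v t_c = 0.554 m/s × 1.929 d × 86400 s/d = 92330 m ≈ 92.3 km.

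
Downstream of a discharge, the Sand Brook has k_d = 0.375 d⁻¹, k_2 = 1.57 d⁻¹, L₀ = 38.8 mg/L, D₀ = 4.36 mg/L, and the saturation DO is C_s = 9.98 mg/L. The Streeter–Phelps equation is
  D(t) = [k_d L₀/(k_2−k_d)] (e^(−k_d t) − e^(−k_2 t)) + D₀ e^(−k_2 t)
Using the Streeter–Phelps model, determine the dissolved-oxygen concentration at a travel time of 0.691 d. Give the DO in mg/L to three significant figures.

DO ≈ 3.22 mg/L

k_d L₀/(k_2−k_d) = 0.375×38.8/(1.57−0.375) = 14.55/1.195 = 12.18 mg/L.
e^(−k_d t) = e^(−0.375×0.6910) = 0.7717; e^(−k_2 t) = e^(−1.57×0.6910) = 0.3379.
D = 12.18 × (0.7717 − 0.3379) + 4.36 × 0.3379 = 5.282 + 1.473 = 6.755 mg/L.
DO = C_s − D = 9.98 − 6.755 = 3.225 mg/L.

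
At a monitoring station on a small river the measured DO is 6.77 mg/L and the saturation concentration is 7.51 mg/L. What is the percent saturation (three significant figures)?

% saturation = C/C_s × 100 = 6.77/7.51 × 100 = 90.1 %.

90.1 % saturation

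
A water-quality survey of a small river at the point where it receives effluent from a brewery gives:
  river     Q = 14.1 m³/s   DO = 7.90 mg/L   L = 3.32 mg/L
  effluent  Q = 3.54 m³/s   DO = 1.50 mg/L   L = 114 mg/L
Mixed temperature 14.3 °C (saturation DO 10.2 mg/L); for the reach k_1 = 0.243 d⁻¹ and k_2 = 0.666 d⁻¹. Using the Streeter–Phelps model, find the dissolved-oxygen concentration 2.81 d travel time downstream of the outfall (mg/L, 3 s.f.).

DO ≈ 4.50 mg/L

Mixed DO = (14.1×7.90 + 3.54×1.50)/(14.1+3.54) = 116.7/17.64 = 6.616 mg/L.
Mixed L₀ = (14.1×3.32 + 3.54×114)/(17.64) = 450.4/17.64 = 25.53 mg/L.
Initial deficit D₀ = C_s − DO₀ = 10.2 − 6.616 = 3.584 mg/L.
D(2.81) = [0.243×25.53/(0.666−0.243)](e^(−0.243×2.81) − e^(−0.666×2.81)) + 3.584 e^(−0.666×2.81)
= 14.67 × (0.5052 − 0.1539) + 3.584 × 0.1539 = 5.704 mg/L.
DO = 10.2 − 5.704 = 4.496 mg/L.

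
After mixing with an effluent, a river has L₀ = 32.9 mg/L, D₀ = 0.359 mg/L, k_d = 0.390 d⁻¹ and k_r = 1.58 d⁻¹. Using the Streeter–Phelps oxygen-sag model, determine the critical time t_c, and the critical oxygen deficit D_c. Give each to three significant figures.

With k_r/k_d = 4.051 and 1 − D₀(k_r−k_d)/(k_d L₀) = 0.9667,
t_c = ln(4.051 × 0.9667) / (1.58 − 0.390) = ln(3.916) / 1.190 = 1.365/1.190 = 1.147 d.
L(t_c) = L₀ e^(−k_d t_c) = 32.9 × 0.6393 = 21.03 mg/L, and at the critical point k_r D_c = k_d L, so D_c = (0.390/1.58) × 21.03 = 5.192 mg/L.

t_c ≈ 1.15 d; D_c ≈ 5.19 mg/L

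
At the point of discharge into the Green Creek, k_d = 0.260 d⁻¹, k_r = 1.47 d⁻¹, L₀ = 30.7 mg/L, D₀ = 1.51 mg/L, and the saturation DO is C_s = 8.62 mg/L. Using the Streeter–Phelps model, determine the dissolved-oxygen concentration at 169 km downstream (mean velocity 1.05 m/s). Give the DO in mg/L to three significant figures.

Travel time t = x/v = 169 km / (1.05 m/s) = 169000 m / 1.05 m/s = 161000 s = 1.863 d.
k_d L₀/(k_r−k_d) = 0.260×30.7/(1.47−0.260) = 7.982/1.210 = 6.597 mg/L.
e^(−k_d t) = e^(−0.260×1.863) = 0.6161; e^(−k_r t) = e^(−1.47×1.863) = 0.06467.
D = 6.597 × (0.6161 − 0.06467) + 1.51 × 0.06467 = 3.638 + 0.09765 = 3.735 mg/L.
DO = C_s − D = 8.62 − 3.735 = 4.885 mg/L.

DO ≈ 4.88 mg/L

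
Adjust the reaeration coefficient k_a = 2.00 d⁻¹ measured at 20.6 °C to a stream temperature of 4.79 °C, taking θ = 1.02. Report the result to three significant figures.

k_a(T₂) = k_a(T₁) · θ^(T₂−T₁) = 2.00 × 1.02^(4.79−20.6)
= 2.00 × 1.02^-15.8 = 2.00 × 0.7312 = 1.462 d⁻¹.

k_a ≈ 1.46 d⁻¹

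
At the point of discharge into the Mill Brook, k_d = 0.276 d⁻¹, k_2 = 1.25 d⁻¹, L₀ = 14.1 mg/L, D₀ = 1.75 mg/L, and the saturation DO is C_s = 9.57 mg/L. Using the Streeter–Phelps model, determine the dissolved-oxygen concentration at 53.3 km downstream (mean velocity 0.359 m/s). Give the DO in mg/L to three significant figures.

Travel time t = x/v = 53.3 km / (0.359 m/s) = 53300 m / 0.359 m/s = 148500 s = 1.718 d.
k_d L₀/(k_2−k_d) = 0.276×14.1/(1.25−0.276) = 3.892/0.9740 = 3.995 mg/L.
e^(−k_d t) = e^(−0.276×1.718) = 0.6223; e^(−k_2 t) = e^(−1.25×1.718) = 0.1167.
D = 3.995 × (0.6223 − 0.1167) + 1.75 × 0.1167 = 2.020 + 0.2043 = 2.224 mg/L.
DO = C_s − D = 9.57 − 2.224 = 7.346 mg/L.

DO ≈ 7.35 mg/L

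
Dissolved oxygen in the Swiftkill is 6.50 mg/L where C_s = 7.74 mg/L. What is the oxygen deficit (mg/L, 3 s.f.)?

D ≈ 1.24 mg/L

D = C_s − C = 7.74 − 6.50 = 1.24 mg/L.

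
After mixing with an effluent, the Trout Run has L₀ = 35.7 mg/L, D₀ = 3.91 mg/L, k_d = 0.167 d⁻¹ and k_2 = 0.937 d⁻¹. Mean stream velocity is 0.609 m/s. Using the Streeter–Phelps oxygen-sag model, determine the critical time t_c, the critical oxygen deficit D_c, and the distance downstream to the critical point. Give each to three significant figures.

t_c ≈ 1.33 d; D_c ≈ 5.10 mg/L; x_c ≈ 69.8 km

With k_2/k_d = 5.611 and 1 − D₀(k_2−k_d)/(k_d L₀) = 0.4950,
t_c = ln(5.611 × 0.4950) / (0.937 − 0.167) = ln(2.777) / 0.7700 = 1.022/0.7700 = 1.327 d.
L(t_c) = L₀ e^(−k_d t_c) = 35.7 × 0.8013 = 28.61 mg/L, and at the critical point k_2 D_c = k_d L, so D_c = (0.167/0.937) × 28.61 = 5.098 mg/L.
x_c = v t_c = 0.609 m/s × 1.327 d × 86400 s/d = 69800 m ≈ 69.8 km.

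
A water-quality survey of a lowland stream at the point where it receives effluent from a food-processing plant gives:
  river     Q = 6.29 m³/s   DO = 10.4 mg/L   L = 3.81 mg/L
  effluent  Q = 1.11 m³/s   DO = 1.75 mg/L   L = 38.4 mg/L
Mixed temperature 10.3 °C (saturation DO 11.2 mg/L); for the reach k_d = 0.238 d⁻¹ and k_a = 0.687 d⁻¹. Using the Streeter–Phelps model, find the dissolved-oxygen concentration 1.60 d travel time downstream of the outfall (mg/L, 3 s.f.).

Mixed DO = (6.29×10.4 + 1.11×1.75)/(6.29+1.11) = 67.36/7.400 = 9.102 mg/L.
Mixed L₀ = (6.29×3.81 + 1.11×38.4)/(7.400) = 66.59/7.400 = 8.998 mg/L.
Initial deficit D₀ = C_s − DO₀ = 11.2 − 9.102 = 2.098 mg/L.
D(1.60) = [0.238×8.998/(0.687−0.238)](e^(−0.238×1.60) − e^(−0.687×1.60)) + 2.098 e^(−0.687×1.60)
= 4.770 × (0.6833 − 0.3331) + 2.098 × 0.3331 = 2.369 mg/L.
DO = 11.2 − 2.369 = 8.831 mg/L.

DO ≈ 8.83 mg/L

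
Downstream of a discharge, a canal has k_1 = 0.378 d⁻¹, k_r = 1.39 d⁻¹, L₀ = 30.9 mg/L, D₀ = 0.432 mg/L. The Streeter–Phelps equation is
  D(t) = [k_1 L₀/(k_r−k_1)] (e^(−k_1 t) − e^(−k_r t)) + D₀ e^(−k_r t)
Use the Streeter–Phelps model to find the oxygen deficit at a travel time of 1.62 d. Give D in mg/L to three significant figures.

D ≈ 5.09 mg/L

k_1 L₀/(k_r−k_1) = 0.378×30.9/(1.39−0.378) = 11.68/1.012 = 11.54 mg/L.
e^(−k_1 t) = e^(−0.378×1.620) = 0.5421; e^(−k_r t) = e^(−1.39×1.620) = 0.1052.
D = 11.54 × (0.5421 − 0.1052) + 0.432 × 0.1052 = 5.042 + 0.04545 = 5.088 mg/L.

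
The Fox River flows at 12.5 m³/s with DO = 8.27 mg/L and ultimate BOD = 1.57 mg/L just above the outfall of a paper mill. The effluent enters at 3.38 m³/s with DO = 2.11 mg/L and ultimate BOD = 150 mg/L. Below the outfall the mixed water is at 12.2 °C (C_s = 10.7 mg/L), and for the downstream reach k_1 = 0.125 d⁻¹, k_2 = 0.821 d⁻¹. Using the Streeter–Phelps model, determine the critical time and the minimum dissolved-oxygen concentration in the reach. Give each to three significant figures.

Mixed DO = (12.5×8.27 + 3.38×2.11)/(12.5+3.38) = 110.5/15.88 = 6.959 mg/L.
Mixed L₀ = (12.5×1.57 + 3.38×150)/(15.88) = 526.6/15.88 = 33.16 mg/L.
Initial deficit D₀ = C_s − DO₀ = 10.7 − 6.959 = 3.741 mg/L.
t_c = (1/0.6960) ln[(0.821/0.125)(1 − 3.741×0.6960/(0.125×33.16))] = 1.437 × ln(2.442) = 1.283 d.
D_c = (0.125/0.821) × 33.16 × e^(−0.125×1.283) = 0.1523 × 33.16 × 0.8518 = 4.301 mg/L.
Minimum DO = 10.7 − 4.301 = 6.399 mg/L.

t_c ≈ 1.28 d; minimum DO ≈ 6.40 mg/L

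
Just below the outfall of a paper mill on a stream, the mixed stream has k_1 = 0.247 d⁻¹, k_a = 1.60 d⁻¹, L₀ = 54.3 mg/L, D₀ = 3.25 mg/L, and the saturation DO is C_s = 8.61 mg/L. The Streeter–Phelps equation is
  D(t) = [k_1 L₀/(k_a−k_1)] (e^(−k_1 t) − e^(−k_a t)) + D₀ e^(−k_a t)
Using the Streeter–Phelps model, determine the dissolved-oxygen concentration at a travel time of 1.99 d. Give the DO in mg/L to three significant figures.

k_1 L₀/(k_a−k_1) = 0.247×54.3/(1.60−0.247) = 13.41/1.353 = 9.913 mg/L.
e^(−k_1 t) = e^(−0.247×1.990) = 0.6117; e^(−k_a t) = e^(−1.60×1.990) = 0.04142.
D = 9.913 × (0.6117 − 0.04142) + 3.25 × 0.04142 = 5.653 + 0.1346 = 5.788 mg/L.
DO = C_s − D = 8.61 − 5.788 = 2.822 mg/L.

DO ≈ 2.82 mg/L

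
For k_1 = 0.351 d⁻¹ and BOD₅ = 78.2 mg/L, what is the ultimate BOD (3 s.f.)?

L₀ ≈ 94.5 mg/L

BOD₅ = L₀(1 − e^(−5k_1)) ⇒ L₀ = BOD₅ / (1 − e^(−5×0.351))
= 78.2 / (1 − 0.1729) = 78.2 / 0.8271 = 94.55 mg/L.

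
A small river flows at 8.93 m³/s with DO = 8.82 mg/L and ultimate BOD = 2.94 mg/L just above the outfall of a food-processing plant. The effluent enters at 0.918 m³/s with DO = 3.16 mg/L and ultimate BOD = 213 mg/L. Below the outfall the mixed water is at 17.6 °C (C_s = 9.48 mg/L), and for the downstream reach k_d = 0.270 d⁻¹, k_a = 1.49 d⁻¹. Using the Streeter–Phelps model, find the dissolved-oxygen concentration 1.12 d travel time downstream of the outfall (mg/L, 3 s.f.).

DO ≈ 6.51 mg/L

Mixed DO = (8.93×8.82 + 0.918×3.16)/(8.93+0.918) = 81.66/9.848 = 8.292 mg/L.
Mixed L₀ = (8.93×2.94 + 0.918×213)/(9.848) = 221.8/9.848 = 22.52 mg/L.
Initial deficit D₀ = C_s − DO₀ = 9.48 − 8.292 = 1.188 mg/L.
D(1.12) = [0.270×22.52/(1.49−0.270)](e^(−0.270×1.12) − e^(−1.49×1.12)) + 1.188 e^(−1.49×1.12)
= 4.984 × (0.7390 − 0.1885) + 1.188 × 0.1885 = 2.968 mg/L.
DO = 9.48 − 2.968 = 6.512 mg/L.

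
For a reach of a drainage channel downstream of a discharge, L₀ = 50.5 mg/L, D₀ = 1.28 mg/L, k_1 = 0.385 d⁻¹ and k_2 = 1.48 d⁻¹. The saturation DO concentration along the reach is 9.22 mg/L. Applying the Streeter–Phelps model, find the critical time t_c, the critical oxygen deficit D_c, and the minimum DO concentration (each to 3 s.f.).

With k_2/k_1 = 3.844 and 1 − D₀(k_2−k_1)/(k_1 L₀) = 0.9279,
t_c = ln(3.844 × 0.9279) / (1.48 − 0.385) = ln(3.567) / 1.095 = 1.272/1.095 = 1.161 d.
D_c = (k_1/k_2) L₀ e^(−k_1 t_c) = (0.385/1.48) × 50.5 × e^(−0.385×1.161) = 0.2601 × 50.5 × 0.6395 = 8.400 mg/L.
Minimum DO = C_s − D_c = 9.22 − 8.400 = 0.8196 mg/L.

t_c ≈ 1.16 d; D_c ≈ 8.40 mg/L; min DO ≈ 0.820 mg/L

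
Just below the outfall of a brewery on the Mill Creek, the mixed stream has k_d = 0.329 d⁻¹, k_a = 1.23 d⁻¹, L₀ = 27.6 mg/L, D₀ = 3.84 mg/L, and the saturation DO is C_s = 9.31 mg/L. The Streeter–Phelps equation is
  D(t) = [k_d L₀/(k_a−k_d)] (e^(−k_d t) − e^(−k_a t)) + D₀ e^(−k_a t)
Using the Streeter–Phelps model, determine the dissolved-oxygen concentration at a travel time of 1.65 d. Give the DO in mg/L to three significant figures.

DO ≈ 4.27 mg/L

k_d L₀/(k_a−k_d) = 0.329×27.6/(1.23−0.329) = 9.080/0.9010 = 10.08 mg/L.
e^(−k_d t) = e^(−0.329×1.650) = 0.5811; e^(−k_a t) = e^(−1.23×1.650) = 0.1314.
D = 10.08 × (0.5811 − 0.1314) + 3.84 × 0.1314 = 4.532 + 0.5046 = 5.037 mg/L.
DO = C_s − D = 9.31 − 5.037 = 4.273 mg/L.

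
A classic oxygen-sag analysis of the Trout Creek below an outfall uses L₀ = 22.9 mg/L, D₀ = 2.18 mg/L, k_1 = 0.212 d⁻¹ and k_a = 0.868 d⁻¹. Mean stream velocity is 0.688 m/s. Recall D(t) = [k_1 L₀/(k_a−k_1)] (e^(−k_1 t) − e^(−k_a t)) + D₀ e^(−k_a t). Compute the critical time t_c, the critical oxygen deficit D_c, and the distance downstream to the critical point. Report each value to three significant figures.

t_c ≈ 1.62 d; D_c ≈ 3.97 mg/L; x_c ≈ 96.1 km

t_c = [1/(k_a−k_1)] ln[(k_a/k_1)(1 − D₀(k_a−k_1)/(k_1 L₀))]
= [1/(0.868−0.212)] ln[(0.868/0.212)(1 − 2.18×0.6560/(0.212×22.9))]
= (1/0.6560) ln[4.094 × 0.7054] = 1.524 × ln(2.888) = 1.524 × 1.061 = 1.617 d.
L(t_c) = L₀ e^(−k_1 t_c) = 22.9 × 0.7098 = 16.25 mg/L, and at the critical point k_a D_c = k_1 L, so D_c = (0.212/0.868) × 16.25 = 3.970 mg/L.
x_c = v t_c = 0.688 m/s × 1.617 d × 86400 s/d = 96110 m ≈ 96.1 km.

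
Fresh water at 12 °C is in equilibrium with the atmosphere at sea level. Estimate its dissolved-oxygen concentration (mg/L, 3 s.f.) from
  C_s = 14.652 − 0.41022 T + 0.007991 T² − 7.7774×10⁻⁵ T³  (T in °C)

C_s ≈ 10.7 mg/L

C_s = 14.652 − 0.41022×12 + 0.007991×12² − 7.7774×10⁻⁵×12³ = 10.75 mg/L.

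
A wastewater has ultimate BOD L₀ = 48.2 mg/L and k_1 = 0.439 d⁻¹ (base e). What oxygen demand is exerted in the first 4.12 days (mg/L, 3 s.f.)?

y ≈ 40.3 mg/L

y_t = L₀(1 − e^(−k_1 t)) = 48.2 × (1 − e^(−0.439×4.12))
= 48.2 × (1 − 0.1639) = 48.2 × 0.8361 = 40.30 mg/L.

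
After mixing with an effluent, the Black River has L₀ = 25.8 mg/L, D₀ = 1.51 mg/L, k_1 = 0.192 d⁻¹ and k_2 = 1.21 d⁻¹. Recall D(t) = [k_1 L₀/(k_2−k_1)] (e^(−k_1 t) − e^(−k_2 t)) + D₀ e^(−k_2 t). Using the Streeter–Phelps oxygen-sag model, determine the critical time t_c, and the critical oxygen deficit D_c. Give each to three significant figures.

With k_2/k_1 = 6.302 and 1 − D₀(k_2−k_1)/(k_1 L₀) = 0.6897,
t_c = ln(6.302 × 0.6897) / (1.21 − 0.192) = ln(4.346) / 1.018 = 1.469/1.018 = 1.443 d.
D_c = (k_1/k_2) L₀ e^(−k_1 t_c) = (0.192/1.21) × 25.8 × e^(−0.192×1.443) = 0.1587 × 25.8 × 0.7580 = 3.103 mg/L.

t_c ≈ 1.44 d; D_c ≈ 3.10 mg/L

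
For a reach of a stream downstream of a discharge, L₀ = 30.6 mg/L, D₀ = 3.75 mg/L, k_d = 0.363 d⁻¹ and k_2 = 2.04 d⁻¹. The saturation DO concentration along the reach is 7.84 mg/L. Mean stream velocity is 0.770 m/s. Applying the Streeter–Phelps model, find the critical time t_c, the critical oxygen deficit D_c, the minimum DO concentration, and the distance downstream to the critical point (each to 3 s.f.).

At the critical point dD/dt = 0, so k_d L₀ e^(−k_d t) = k_2 D. Substituting D(t) from the Streeter–Phelps equation and solving for t gives
t_c = ln[(k_2/k_d)(1 − D₀(k_2−k_d)/(k_d L₀))] / (k_2−k_d).
Here k_2−k_d = 1.677 d⁻¹ and 1 − D₀(k_2−k_d)/(k_d L₀) = 1 − 3.75×1.677/(0.363×30.6) = 0.4338, so
t_c = ln(5.620 × 0.4338) / 1.677 = 0.8912 / 1.677 = 0.5314 d.
D_c = (k_d/k_2) L₀ e^(−k_d t_c) = (0.363/2.04) × 30.6 × e^(−0.363×0.5314) = 0.1779 × 30.6 × 0.8246 = 4.490 mg/L.
Minimum DO = C_s − D_c = 7.84 − 4.490 = 3.350 mg/L.
x_c = v t_c = 0.770 m/s × 0.5314 d × 86400 s/d = 35360 m ≈ 35.4 km.

t_c ≈ 0.531 d; D_c ≈ 4.49 mg/L; min DO ≈ 3.35 mg/L; x_c ≈ 35.4 km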